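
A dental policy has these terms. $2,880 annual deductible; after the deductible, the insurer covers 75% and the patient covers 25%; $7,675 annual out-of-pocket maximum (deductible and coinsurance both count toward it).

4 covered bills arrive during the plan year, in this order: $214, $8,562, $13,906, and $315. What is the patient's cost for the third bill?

$3,321

Claim 1 ($214): entire amount goes to the deductible. Cost to patient: $214. OOP to date $214.
Claim 2 ($8,562): $2,666 to deductible, leaving $5,896; patient's 25% is $1,474. Patient owes $4,140 (running OOP $4,354).
Claim 3 ($13,906): deductible already satisfied, so patient's share is 25% × $13,906 = $3,476.50. OOP would hit $7,830.50 > $7,675, so the cap limits the patient to $7,675 − $4,354 = $3,321.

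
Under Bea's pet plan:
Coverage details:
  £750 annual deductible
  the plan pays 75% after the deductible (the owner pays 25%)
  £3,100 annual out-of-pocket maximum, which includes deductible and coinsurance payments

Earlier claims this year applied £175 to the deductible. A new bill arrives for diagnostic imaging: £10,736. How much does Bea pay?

£2,925

Deductible still to meet: £750 − £175 = £575.
The remaining £10,161 (= £10,736 − £575) moves to coinsurance.
Owner's 25% share of £10,161 is £2,540.25.
That puts the owner's cost at £575 + £2,540.25 = £3,115.25 before any cap.
That would bring total out-of-pocket to £3,290.25, past the £3,100 cap. The owner is capped at £3,100 − £175 = £2,925 on this claim.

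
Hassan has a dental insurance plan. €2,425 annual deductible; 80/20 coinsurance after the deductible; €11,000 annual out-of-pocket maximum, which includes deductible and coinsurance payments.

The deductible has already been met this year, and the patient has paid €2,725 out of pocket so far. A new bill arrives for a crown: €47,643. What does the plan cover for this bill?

The deductible is already satisfied, so the full bill goes to coinsurance.
Patient's 20% share of €47,643 is €9,528.60.
Adding €9,528.60 to the €2,725 already spent would give €12,253.60, which exceeds the €11,000 cap; the patient pays just €11,000 − €2,725 = €8,275.
The plan picks up €47,643 − €8,275 = €39,368.

€39,368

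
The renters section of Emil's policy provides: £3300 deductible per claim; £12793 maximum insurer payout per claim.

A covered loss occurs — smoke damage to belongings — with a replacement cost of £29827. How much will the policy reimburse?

Less the £3300 deductible: £29827 − £3300 = £26527.
Since £26527 > £12793, the payout is capped at £12793.

£12793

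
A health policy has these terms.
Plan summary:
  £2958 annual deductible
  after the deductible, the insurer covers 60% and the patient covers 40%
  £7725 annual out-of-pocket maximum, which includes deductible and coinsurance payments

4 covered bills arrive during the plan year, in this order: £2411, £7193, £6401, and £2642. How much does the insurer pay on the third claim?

Claim 1 (£2411): entire amount goes to the deductible. Cost to patient: £2411. OOP to date £2411. Plan pays £2411 − £2411 = £0.
Claim 2 (£7193): £547 to deductible, leaving £6646; 40% of £6646 = £2658.40. Patient owes £3205.40 (running OOP £5616.40). Insurer: £7193 − £3205.40 = £3987.60.
Claim 3 (£6401): deductible met; 40% of £6401 = £2560.40. OOP would hit £8176.80 > £7725, so the cap limits the patient to £7725 − £5616.40 = £2108.60. Plan pays £6401 − £2108.60 = £4292.40.

£4292.40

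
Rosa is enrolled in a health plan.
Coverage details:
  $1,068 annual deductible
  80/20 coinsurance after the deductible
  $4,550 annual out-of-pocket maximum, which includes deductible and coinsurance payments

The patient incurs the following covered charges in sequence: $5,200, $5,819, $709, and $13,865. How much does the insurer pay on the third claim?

Claim 1 — $5,200: $1,068 finishes the deductible; $4,132 goes to coinsurance; coinsurance $4,132 × 20% = $826.40. Patient owes $1,894.40 (running OOP $1,894.40). Insurer: $5,200 − $1,894.40 = $3,305.60.
Claim 2 — $5,819: deductible met; 20% of $5,819 = $1,163.80. Patient owes $1,163.80 (running OOP $3,058.20). Insurer: $5,819 − $1,163.80 = $4,655.20.
Claim 3 — $709: deductible already satisfied, so patient's share is 20% × $709 = $141.80. Cost to patient: $141.80. OOP to date $3,200. Plan pays $709 − $141.80 = $567.20.

$567.20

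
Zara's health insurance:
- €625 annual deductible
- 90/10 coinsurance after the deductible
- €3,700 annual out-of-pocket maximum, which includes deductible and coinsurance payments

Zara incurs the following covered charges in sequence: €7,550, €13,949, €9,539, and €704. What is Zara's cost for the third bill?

#1 (€7,550): €625 finishes the deductible; €6,925 goes to coinsurance; patient's 10% is €692.50. Patient owes €1,317.50 (running OOP €1,317.50).
#2 (€13,949): 10% coinsurance on €13,949 = €1,394.90. Patient pays €1,394.90; OOP now €2,712.40.
#3 (€9,539): deductible already satisfied, so patient's share is 10% × €9,539 = €953.90. Patient owes €953.90 (running OOP €3,666.30).

€953.90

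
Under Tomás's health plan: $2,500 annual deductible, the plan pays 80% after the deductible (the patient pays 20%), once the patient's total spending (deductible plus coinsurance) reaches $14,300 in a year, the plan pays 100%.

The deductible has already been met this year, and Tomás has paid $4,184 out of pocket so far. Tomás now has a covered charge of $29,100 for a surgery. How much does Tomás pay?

With the deductible met, the entire $29,100 is subject to coinsurance.
20% of $29,100 = $5,820 falls to the patient.
Year-to-date out-of-pocket becomes $4,184 + $5,820 = $10,004, still under the $14,300 maximum, so no cap applies.

$5,820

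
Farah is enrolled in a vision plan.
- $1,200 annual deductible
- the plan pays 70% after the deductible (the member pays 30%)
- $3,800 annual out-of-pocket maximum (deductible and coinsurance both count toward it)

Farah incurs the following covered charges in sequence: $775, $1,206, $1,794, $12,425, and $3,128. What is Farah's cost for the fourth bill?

#1 ($775): fully absorbed by the deductible. Member pays $775; OOP now $775.
#2 ($1,206): $425 to deductible, leaving $781; 30% of $781 = $234.30. Member pays $659.30; OOP now $1,434.30.
#3 ($1,794): 30% coinsurance on $1,794 = $538.20. Member pays $538.20; OOP now $1,972.50.
#4 ($12,425): 30% coinsurance on $12,425 = $3,727.50. That would push OOP to $5,700, over the $3,800 cap, so member pays $3,800 − $1,972.50 = $1,827.50.

$1,827.50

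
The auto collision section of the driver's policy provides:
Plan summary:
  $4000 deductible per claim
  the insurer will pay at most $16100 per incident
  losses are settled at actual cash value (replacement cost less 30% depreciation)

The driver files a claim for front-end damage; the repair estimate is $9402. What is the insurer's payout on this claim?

$2581.40

At 30% depreciation, ACV = $9402 − $2820.60 = $6581.40.
Subtract the deductible: $6581.40 − $4000 = $2581.40.
That's under the $16100 cap, so the insurer reimburses the full $2581.40.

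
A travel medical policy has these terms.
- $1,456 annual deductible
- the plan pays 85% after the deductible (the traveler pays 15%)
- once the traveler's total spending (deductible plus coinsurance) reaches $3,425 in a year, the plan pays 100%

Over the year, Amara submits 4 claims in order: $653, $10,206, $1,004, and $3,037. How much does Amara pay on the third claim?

Claim 1 — $653: entire amount goes to the deductible. Traveler owes $653 (running OOP $653).
Claim 2 — $10,206: $803 finishes the deductible; $9,403 goes to coinsurance; coinsurance $9,403 × 15% = $1,410.45. Traveler pays $2,213.45; OOP now $2,866.45.
Claim 3 — $1,004: deductible met; 15% of $1,004 = $150.60. Traveler owes $150.60 (running OOP $3,017.05).

$150.60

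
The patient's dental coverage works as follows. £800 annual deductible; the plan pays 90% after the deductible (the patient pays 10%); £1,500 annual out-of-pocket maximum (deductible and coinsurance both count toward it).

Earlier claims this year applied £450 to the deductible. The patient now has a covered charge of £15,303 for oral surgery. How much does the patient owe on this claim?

Remaining deductible: £800 − £450 = £350.
That leaves £15,303 − £350 = £14,953 for coinsurance.
Patient's 10% share of £14,953 is £1,495.30.
Patient responsibility before any cap: £350 + £1,495.30 = £1,845.30.
Year-to-date out-of-pocket would reach £450 + £1,845.30 = £2,295.30, above the £1,500 maximum, so the patient pays only £1,500 − £450 = £1,050.

£1,050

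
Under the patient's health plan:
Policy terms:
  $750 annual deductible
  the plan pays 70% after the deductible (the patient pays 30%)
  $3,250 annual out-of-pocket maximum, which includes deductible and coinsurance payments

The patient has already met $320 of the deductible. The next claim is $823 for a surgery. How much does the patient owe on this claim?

$320 of the $750 deductible is already met, leaving $430.
The remaining $393 (= $823 − $430) moves to coinsurance.
Coinsurance: $393 × 30% = $117.90.
That puts the patient's cost at $430 + $117.90 = $547.90 before any cap.
Year-to-date out-of-pocket becomes $320 + $547.90 = $867.90, still under the $3,250 maximum, so no cap applies.

$547.90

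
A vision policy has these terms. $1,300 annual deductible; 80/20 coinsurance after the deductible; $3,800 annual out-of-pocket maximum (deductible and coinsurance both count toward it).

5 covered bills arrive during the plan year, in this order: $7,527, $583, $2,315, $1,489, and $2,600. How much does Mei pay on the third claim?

$463

Claim 1 — $7,527: $1,300 finishes the deductible; $6,227 goes to coinsurance; coinsurance $6,227 × 20% = $1,245.40. Member owes $2,545.40 (running OOP $2,545.40).
Claim 2 — $583: 20% coinsurance on $583 = $116.60. Cost to member: $116.60. OOP to date $2,662.
Claim 3 — $2,315: deductible met; 20% of $2,315 = $463. Cost to member: $463. OOP to date $3,125.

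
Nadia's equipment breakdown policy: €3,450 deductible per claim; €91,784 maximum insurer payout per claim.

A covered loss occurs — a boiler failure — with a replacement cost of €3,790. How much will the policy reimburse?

Subtract the deductible: €3,790 − €3,450 = €340.
€340 ≤ €91,784, so the limit doesn't bind; insurer pays €340.

€340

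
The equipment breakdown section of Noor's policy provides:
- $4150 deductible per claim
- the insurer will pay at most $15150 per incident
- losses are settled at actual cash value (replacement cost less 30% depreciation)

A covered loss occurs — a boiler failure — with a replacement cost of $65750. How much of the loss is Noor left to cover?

Depreciate 30%: the covered value is $65750 × 0.7 = $46025.
After the deductible, $46025 − $4150 = $41875 remains.
The $15150 per-incident cap binds; insurer pays $15150.
The business owner bears the rest of the original loss: $65750 − $15150 = $50600.

$50600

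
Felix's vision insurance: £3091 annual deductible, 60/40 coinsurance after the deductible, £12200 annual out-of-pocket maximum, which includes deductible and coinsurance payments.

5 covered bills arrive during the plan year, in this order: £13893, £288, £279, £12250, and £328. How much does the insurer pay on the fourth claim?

Claim 1 (£13893): £3091 to deductible, leaving £10802; member's 40% is £4320.80. Member pays £7411.80; OOP now £7411.80. Plan pays £13893 − £7411.80 = £6481.20.
Claim 2 (£288): 40% coinsurance on £288 = £115.20. Member pays £115.20; OOP now £7527. Plan pays £288 − £115.20 = £172.80.
Claim 3 (£279): deductible already satisfied, so member's share is 40% × £279 = £111.60. Member pays £111.60; OOP now £7638.60. Insurer: £279 − £111.60 = £167.40.
Claim 4 (£12250): deductible already satisfied, so member's share is 40% × £12250 = £4900. That would push OOP to £12538.60, over the £12200 cap, so member pays £12200 − £7638.60 = £4561.40. Plan pays £12250 − £4561.40 = £7688.60.

£7688.60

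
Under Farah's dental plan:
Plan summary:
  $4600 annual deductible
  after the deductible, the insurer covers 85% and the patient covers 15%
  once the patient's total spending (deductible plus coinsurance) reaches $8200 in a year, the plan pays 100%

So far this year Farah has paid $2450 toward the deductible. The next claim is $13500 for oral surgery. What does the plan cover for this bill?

Deductible still to meet: $4600 − $2450 = $2150.
After the $2150 deductible portion, $13500 − $2150 = $11350 is subject to coinsurance.
Coinsurance: $11350 × 15% = $1702.50.
That puts the patient's cost at $2150 + $1702.50 = $3852.50 before any cap.
Total out-of-pocket so far would be $2450 + $3852.50 = $6302.50, below the $8200 cap — no reduction.
The plan picks up $13500 − $3852.50 = $9647.50.

$9647.50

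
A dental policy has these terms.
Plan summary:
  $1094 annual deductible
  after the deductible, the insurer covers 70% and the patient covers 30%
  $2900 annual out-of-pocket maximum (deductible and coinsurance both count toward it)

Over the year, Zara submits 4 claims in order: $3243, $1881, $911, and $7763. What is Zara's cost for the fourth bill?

Bill 1, $3243: $1094 finishes the deductible; $2149 goes to coinsurance; coinsurance $2149 × 30% = $644.70. Patient owes $1738.70 (running OOP $1738.70).
Bill 2, $1881: 30% coinsurance on $1881 = $564.30. Patient pays $564.30; OOP now $2303.
Bill 3, $911: 30% coinsurance on $911 = $273.30. Patient owes $273.30 (running OOP $2576.30).
Bill 4, $7763: 30% coinsurance on $7763 = $2328.90. OOP would hit $4905.20 > $2900, so the cap limits the patient to $2900 − $2576.30 = $323.70.

$323.70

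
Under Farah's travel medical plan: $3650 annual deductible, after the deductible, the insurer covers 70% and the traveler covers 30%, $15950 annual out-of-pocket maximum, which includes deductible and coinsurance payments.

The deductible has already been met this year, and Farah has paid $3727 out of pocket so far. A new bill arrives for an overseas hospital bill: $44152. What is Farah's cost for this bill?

$12223

With the deductible met, the entire $44152 is subject to coinsurance.
Traveler's 30% share of $44152 is $13245.60.
Adding $13245.60 to the $3727 already spent would give $16972.60, which exceeds the $15950 cap; the traveler pays just $15950 − $3727 = $12223.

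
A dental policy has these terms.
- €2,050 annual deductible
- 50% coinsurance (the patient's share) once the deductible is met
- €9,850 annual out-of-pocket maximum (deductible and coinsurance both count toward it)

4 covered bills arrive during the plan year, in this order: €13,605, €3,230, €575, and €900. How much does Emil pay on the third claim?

Claim 1 (€13,605): deductible takes €2,050, €11,555 remains; 50% of €11,555 = €5,777.50. Patient owes €7,827.50 (running OOP €7,827.50).
Claim 2 (€3,230): deductible already satisfied, so patient's share is 50% × €3,230 = €1,615. Patient pays €1,615; OOP now €9,442.50.
Claim 3 (€575): deductible already satisfied, so patient's share is 50% × €575 = €287.50. Patient owes €287.50 (running OOP €9,730).

€287.50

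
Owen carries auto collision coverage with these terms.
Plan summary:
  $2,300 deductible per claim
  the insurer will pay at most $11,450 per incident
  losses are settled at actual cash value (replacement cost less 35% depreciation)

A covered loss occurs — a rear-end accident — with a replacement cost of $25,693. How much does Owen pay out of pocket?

$14,243

Actual cash value after 35% depreciation: $25,693 × 65% = $16,700.45.
Subtract the deductible: $16,700.45 − $2,300 = $14,400.45.
$14,400.45 exceeds the $11,450 limit, so the insurer pays the limit: $11,450.
The driver bears the rest of the original loss: $25,693 − $11,450 = $14,243.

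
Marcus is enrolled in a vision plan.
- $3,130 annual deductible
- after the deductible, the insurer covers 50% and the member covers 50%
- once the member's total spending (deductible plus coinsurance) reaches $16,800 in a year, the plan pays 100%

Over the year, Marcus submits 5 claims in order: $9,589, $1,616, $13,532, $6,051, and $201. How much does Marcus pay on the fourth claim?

Bill 1, $9,589: deductible takes $3,130, $6,459 remains; 50% of $6,459 = $3,229.50. Cost to member: $6,359.50. OOP to date $6,359.50.
Bill 2, $1,616: deductible already satisfied, so member's share is 50% × $1,616 = $808. Member pays $808; OOP now $7,167.50.
Bill 3, $13,532: deductible already satisfied, so member's share is 50% × $13,532 = $6,766. Member owes $6,766 (running OOP $13,933.50).
Bill 4, $6,051: 50% coinsurance on $6,051 = $3,025.50. OOP would hit $16,959 > $16,800, so the cap limits the member to $16,800 − $13,933.50 = $2,866.50.

$2,866.50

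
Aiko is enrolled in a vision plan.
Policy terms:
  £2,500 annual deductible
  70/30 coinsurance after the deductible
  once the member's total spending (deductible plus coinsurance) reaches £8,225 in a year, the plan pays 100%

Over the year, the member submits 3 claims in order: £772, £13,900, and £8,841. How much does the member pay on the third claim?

£2,073.40

Claim 1 — £772: fully absorbed by the deductible. Member owes £772 (running OOP £772).
Claim 2 — £13,900: £1,728 finishes the deductible; £12,172 goes to coinsurance; 30% of £12,172 = £3,651.60. Cost to member: £5,379.60. OOP to date £6,151.60.
Claim 3 — £8,841: 30% coinsurance on £8,841 = £2,652.30. OOP would hit £8,803.90 > £8,225, so the cap limits the member to £8,225 − £6,151.60 = £2,073.40.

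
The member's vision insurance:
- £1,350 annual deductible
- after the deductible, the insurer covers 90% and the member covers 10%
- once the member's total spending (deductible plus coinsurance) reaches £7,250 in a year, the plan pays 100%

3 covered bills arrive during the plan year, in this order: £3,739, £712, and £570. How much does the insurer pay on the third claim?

Bill 1, £3,739: deductible takes £1,350, £2,389 remains; 10% of £2,389 = £238.90. Member owes £1,588.90 (running OOP £1,588.90). Plan pays £3,739 − £1,588.90 = £2,150.10.
Bill 2, £712: deductible met; 10% of £712 = £71.20. Member owes £71.20 (running OOP £1,660.10). Insurer: £712 − £71.20 = £640.80.
Bill 3, £570: deductible already satisfied, so member's share is 10% × £570 = £57. Member owes £57 (running OOP £1,717.10). Plan pays £570 − £57 = £513.

£513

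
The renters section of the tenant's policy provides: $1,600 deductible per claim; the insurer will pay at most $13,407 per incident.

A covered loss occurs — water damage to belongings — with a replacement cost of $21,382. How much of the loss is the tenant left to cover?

Less the $1,600 deductible: $21,382 − $1,600 = $19,782.
$19,782 exceeds the $13,407 limit, so the insurer pays the limit: $13,407.
Out of pocket: $21,382 − $13,407 = $7,975.

$7,975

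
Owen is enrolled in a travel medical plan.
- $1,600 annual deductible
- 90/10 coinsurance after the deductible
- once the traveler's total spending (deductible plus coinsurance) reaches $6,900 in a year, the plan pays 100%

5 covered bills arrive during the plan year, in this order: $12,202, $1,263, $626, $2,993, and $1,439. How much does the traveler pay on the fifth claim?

Bill 1, $12,202: $1,600 finishes the deductible; $10,602 goes to coinsurance; coinsurance $10,602 × 10% = $1,060.20. Traveler pays $2,660.20; OOP now $2,660.20.
Bill 2, $1,263: deductible already satisfied, so traveler's share is 10% × $1,263 = $126.30. Traveler owes $126.30 (running OOP $2,786.50).
Bill 3, $626: deductible already satisfied, so traveler's share is 10% × $626 = $62.60. Traveler owes $62.60 (running OOP $2,849.10).
Bill 4, $2,993: deductible met; 10% of $2,993 = $299.30. Traveler pays $299.30; OOP now $3,148.40.
Bill 5, $1,439: deductible met; 10% of $1,439 = $143.90. Traveler owes $143.90 (running OOP $3,292.30).

$143.90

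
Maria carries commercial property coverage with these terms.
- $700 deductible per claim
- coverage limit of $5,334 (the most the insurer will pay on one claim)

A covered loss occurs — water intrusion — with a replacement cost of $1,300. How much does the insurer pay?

$600

Subtract the deductible: $1,300 − $700 = $600.
$600 ≤ $5,334, so the limit doesn't bind; insurer pays $600.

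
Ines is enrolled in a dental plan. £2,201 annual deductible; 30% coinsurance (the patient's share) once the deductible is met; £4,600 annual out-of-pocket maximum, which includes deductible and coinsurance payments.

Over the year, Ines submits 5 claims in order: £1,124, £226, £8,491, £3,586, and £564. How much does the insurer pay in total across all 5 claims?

£9,391

Claim 1 — £1,124: entire amount goes to the deductible. Cost to patient: £1,124. OOP to date £1,124. Insurer: £1,124 − £1,124 = £0.
Claim 2 — £226: fully absorbed by the deductible. Patient owes £226 (running OOP £1,350). Plan pays £226 − £226 = £0.
Claim 3 — £8,491: deductible takes £851, £7,640 remains; coinsurance £7,640 × 30% = £2,292. Cost to patient: £3,143. OOP to date £4,493. Insurer: £8,491 − £3,143 = £5,348.
Claim 4 — £3,586: deductible already satisfied, so patient's share is 30% × £3,586 = £1,075.80. OOP would hit £5,568.80 > £4,600, so the cap limits the patient to £4,600 − £4,493 = £107. Plan pays £3,586 − £107 = £3,479.
Claim 5 — £564: deductible already satisfied, so patient's share is 30% × £564 = £169.20. That would push OOP to £4,769.20, over the £4,600 cap, so patient pays £4,600 − £4,600 = £0. Insurer: £564 − £0 = £564.
Insurer total: £0 + £0 + £5,348 + £3,479 + £564 = £9,391.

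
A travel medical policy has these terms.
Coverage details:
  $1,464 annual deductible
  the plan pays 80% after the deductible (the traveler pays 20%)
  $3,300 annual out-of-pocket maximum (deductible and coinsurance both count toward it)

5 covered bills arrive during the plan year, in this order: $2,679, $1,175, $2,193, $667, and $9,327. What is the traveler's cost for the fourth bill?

$133.40

Bill 1, $2,679: deductible takes $1,464, $1,215 remains; 20% of $1,215 = $243. Traveler owes $1,707 (running OOP $1,707).
Bill 2, $1,175: deductible already satisfied, so traveler's share is 20% × $1,175 = $235. Cost to traveler: $235. OOP to date $1,942.
Bill 3, $2,193: deductible already satisfied, so traveler's share is 20% × $2,193 = $438.60. Traveler pays $438.60; OOP now $2,380.60.
Bill 4, $667: deductible met; 20% of $667 = $133.40. Traveler pays $133.40; OOP now $2,514.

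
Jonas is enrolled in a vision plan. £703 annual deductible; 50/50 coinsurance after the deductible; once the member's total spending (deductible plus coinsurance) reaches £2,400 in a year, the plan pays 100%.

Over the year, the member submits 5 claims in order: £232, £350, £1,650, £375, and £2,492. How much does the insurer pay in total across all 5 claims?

£2,699

#1 (£232): all of it applies to the deductible. Member pays £232; OOP now £232. Plan pays £232 − £232 = £0.
#2 (£350): all of it applies to the deductible. Member pays £350; OOP now £582. Plan pays £350 − £350 = £0.
#3 (£1,650): deductible takes £121, £1,529 remains; coinsurance £1,529 × 50% = £764.50. Member pays £885.50; OOP now £1,467.50. Insurer: £1,650 − £885.50 = £764.50.
#4 (£375): deductible met; 50% of £375 = £187.50. Member owes £187.50 (running OOP £1,655). Plan pays £375 − £187.50 = £187.50.
#5 (£2,492): deductible already satisfied, so member's share is 50% × £2,492 = £1,246. Adding that to £1,655 gives £2,901, past the £2,400 cap; member pays only £2,400 − £1,655 = £745. Insurer: £2,492 − £745 = £1,747.
Insurer total = bills − member's total = £5,099 − £2,400 = £2,699.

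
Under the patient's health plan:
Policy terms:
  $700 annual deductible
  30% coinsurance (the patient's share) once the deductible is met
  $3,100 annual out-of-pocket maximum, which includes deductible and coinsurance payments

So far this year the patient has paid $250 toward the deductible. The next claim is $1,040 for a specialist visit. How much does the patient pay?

Remaining deductible: $700 − $250 = $450.
The remaining $590 (= $1,040 − $450) moves to coinsurance.
30% of $590 = $177 falls to the patient.
That puts the patient's cost at $450 + $177 = $627 before any cap.
Total out-of-pocket so far would be $250 + $627 = $877, below the $3,100 cap — no reduction.

$627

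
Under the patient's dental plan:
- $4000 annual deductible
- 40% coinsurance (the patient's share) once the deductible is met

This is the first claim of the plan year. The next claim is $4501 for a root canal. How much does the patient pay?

$4200.40

Deductible not yet touched, so the first $4000 of the bill goes to the deductible.
That leaves $4501 − $4000 = $501 for coinsurance.
40% of $501 = $200.40 falls to the patient.
Patient responsibility: $4000 + $200.40 = $4200.40.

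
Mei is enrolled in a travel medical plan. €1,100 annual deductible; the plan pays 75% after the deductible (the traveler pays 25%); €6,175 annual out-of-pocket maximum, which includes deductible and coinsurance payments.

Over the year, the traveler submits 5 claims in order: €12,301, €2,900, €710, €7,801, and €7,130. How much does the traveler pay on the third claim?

€177.50

Claim 1 (€12,301): €1,100 to deductible, leaving €11,201; 25% of €11,201 = €2,800.25. Traveler owes €3,900.25 (running OOP €3,900.25).
Claim 2 (€2,900): deductible already satisfied, so traveler's share is 25% × €2,900 = €725. Traveler pays €725; OOP now €4,625.25.
Claim 3 (€710): deductible met; 25% of €710 = €177.50. Traveler pays €177.50; OOP now €4,802.75.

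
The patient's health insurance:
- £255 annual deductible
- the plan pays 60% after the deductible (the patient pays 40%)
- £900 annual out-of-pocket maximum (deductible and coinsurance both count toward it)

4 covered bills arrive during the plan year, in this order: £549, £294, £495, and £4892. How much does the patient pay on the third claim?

Bill 1, £549: £255 finishes the deductible; £294 goes to coinsurance; patient's 40% is £117.60. Cost to patient: £372.60. OOP to date £372.60.
Bill 2, £294: 40% coinsurance on £294 = £117.60. Patient owes £117.60 (running OOP £490.20).
Bill 3, £495: 40% coinsurance on £495 = £198. Cost to patient: £198. OOP to date £688.20.

£198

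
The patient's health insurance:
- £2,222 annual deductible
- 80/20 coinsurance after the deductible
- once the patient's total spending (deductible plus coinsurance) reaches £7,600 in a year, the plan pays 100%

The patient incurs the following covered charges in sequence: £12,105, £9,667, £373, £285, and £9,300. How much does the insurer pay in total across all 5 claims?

£24,130

Claim 1 — £12,105: £2,222 to deductible, leaving £9,883; coinsurance £9,883 × 20% = £1,976.60. Patient owes £4,198.60 (running OOP £4,198.60). Insurer: £12,105 − £4,198.60 = £7,906.40.
Claim 2 — £9,667: deductible met; 20% of £9,667 = £1,933.40. Patient pays £1,933.40; OOP now £6,132. Insurer: £9,667 − £1,933.40 = £7,733.60.
Claim 3 — £373: 20% coinsurance on £373 = £74.60. Patient pays £74.60; OOP now £6,206.60. Plan pays £373 − £74.60 = £298.40.
Claim 4 — £285: deductible met; 20% of £285 = £57. Cost to patient: £57. OOP to date £6,263.60. Plan pays £285 − £57 = £228.
Claim 5 — £9,300: 20% coinsurance on £9,300 = £1,860. OOP would hit £8,123.60 > £7,600, so the cap limits the patient to £7,600 − £6,263.60 = £1,336.40. Plan pays £9,300 − £1,336.40 = £7,963.60.
Insurer total: £7,906.40 + £7,733.60 + £298.40 + £228 + £7,963.60 = £24,130.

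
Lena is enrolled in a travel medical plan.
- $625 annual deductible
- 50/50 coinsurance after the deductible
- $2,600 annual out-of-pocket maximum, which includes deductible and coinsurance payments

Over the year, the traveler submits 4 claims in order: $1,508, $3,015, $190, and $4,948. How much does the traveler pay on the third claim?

$26

#1 ($1,508): $625 finishes the deductible; $883 goes to coinsurance; 50% of $883 = $441.50. Cost to traveler: $1,066.50. OOP to date $1,066.50.
#2 ($3,015): deductible met; 50% of $3,015 = $1,507.50. Traveler owes $1,507.50 (running OOP $2,574).
#3 ($190): 50% coinsurance on $190 = $95. OOP would hit $2,669 > $2,600, so the cap limits the traveler to $2,600 − $2,574 = $26.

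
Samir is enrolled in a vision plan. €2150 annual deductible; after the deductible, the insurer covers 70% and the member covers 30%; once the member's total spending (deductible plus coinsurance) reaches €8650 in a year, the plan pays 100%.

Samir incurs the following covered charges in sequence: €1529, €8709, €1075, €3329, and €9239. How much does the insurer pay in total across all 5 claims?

€15231

Claim 1 (€1529): entire amount goes to the deductible. Cost to member: €1529. OOP to date €1529. Plan pays €1529 − €1529 = €0.
Claim 2 (€8709): €621 to deductible, leaving €8088; 30% of €8088 = €2426.40. Cost to member: €3047.40. OOP to date €4576.40. Plan pays €8709 − €3047.40 = €5661.60.
Claim 3 (€1075): deductible met; 30% of €1075 = €322.50. Cost to member: €322.50. OOP to date €4898.90. Plan pays €1075 − €322.50 = €752.50.
Claim 4 (€3329): 30% coinsurance on €3329 = €998.70. Member owes €998.70 (running OOP €5897.60). Insurer: €3329 − €998.70 = €2330.30.
Claim 5 (€9239): 30% coinsurance on €9239 = €2771.70. Adding that to €5897.60 gives €8669.30, past the €8650 cap; member pays only €8650 − €5897.60 = €2752.40. Insurer: €9239 − €2752.40 = €6486.60.
Insurer total = bills − member's total = €23881 − €8650 = €15231.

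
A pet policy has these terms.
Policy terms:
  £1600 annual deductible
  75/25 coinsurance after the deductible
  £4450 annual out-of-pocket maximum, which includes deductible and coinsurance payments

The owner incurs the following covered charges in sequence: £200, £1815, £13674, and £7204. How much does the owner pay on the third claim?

Claim 1 — £200: entire amount goes to the deductible. Cost to owner: £200. OOP to date £200.
Claim 2 — £1815: £1400 to deductible, leaving £415; owner's 25% is £103.75. Cost to owner: £1503.75. OOP to date £1703.75.
Claim 3 — £13674: deductible already satisfied, so owner's share is 25% × £13674 = £3418.50. OOP would hit £5122.25 > £4450, so the cap limits the owner to £4450 − £1703.75 = £2746.25.

£2746.25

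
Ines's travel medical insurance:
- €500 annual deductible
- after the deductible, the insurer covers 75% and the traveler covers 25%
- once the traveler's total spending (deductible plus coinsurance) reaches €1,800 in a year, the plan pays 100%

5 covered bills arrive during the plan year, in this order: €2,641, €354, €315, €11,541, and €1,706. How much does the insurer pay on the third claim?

Claim 1 — €2,641: deductible takes €500, €2,141 remains; traveler's 25% is €535.25. Cost to traveler: €1,035.25. OOP to date €1,035.25. Plan pays €2,641 − €1,035.25 = €1,605.75.
Claim 2 — €354: 25% coinsurance on €354 = €88.50. Cost to traveler: €88.50. OOP to date €1,123.75. Plan pays €354 − €88.50 = €265.50.
Claim 3 — €315: 25% coinsurance on €315 = €78.75. Traveler pays €78.75; OOP now €1,202.50. Insurer: €315 − €78.75 = €236.25.

€236.25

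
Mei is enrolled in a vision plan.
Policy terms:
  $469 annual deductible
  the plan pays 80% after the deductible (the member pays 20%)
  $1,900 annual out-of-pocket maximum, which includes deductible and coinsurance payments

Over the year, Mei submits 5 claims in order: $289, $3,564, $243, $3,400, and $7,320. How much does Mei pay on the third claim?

Bill 1, $289: fully absorbed by the deductible. Member pays $289; OOP now $289.
Bill 2, $3,564: deductible takes $180, $3,384 remains; member's 20% is $676.80. Cost to member: $856.80. OOP to date $1,145.80.
Bill 3, $243: deductible already satisfied, so member's share is 20% × $243 = $48.60. Member owes $48.60 (running OOP $1,194.40).

$48.60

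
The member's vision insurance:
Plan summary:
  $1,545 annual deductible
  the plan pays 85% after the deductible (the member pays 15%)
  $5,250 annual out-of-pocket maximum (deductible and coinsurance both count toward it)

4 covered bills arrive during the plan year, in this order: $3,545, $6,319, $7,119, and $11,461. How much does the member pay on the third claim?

#1 ($3,545): $1,545 to deductible, leaving $2,000; coinsurance $2,000 × 15% = $300. Member owes $1,845 (running OOP $1,845).
#2 ($6,319): deductible met; 15% of $6,319 = $947.85. Member owes $947.85 (running OOP $2,792.85).
#3 ($7,119): deductible already satisfied, so member's share is 15% × $7,119 = $1,067.85. Member owes $1,067.85 (running OOP $3,860.70).

$1,067.85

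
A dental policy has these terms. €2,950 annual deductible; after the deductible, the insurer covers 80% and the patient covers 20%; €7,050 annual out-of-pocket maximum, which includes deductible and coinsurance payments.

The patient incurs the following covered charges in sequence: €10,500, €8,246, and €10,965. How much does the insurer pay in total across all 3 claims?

€22,661

Bill 1, €10,500: €2,950 finishes the deductible; €7,550 goes to coinsurance; 20% of €7,550 = €1,510. Patient pays €4,460; OOP now €4,460. Insurer: €10,500 − €4,460 = €6,040.
Bill 2, €8,246: deductible met; 20% of €8,246 = €1,649.20. Patient pays €1,649.20; OOP now €6,109.20. Plan pays €8,246 − €1,649.20 = €6,596.80.
Bill 3, €10,965: deductible already satisfied, so patient's share is 20% × €10,965 = €2,193. OOP would hit €8,302.20 > €7,050, so the cap limits the patient to €7,050 − €6,109.20 = €940.80. Plan pays €10,965 − €940.80 = €10,024.20.
Insurer total = bills − patient's total = €29,711 − €7,050 = €22,661.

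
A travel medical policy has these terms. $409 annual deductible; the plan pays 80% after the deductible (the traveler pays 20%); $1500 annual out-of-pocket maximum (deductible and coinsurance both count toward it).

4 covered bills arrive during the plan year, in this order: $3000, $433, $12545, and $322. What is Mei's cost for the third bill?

Claim 1 ($3000): $409 to deductible, leaving $2591; 20% of $2591 = $518.20. Traveler owes $927.20 (running OOP $927.20).
Claim 2 ($433): deductible already satisfied, so traveler's share is 20% × $433 = $86.60. Traveler pays $86.60; OOP now $1013.80.
Claim 3 ($12545): deductible met; 20% of $12545 = $2509. OOP would hit $3522.80 > $1500, so the cap limits the traveler to $1500 − $1013.80 = $486.20.

$486.20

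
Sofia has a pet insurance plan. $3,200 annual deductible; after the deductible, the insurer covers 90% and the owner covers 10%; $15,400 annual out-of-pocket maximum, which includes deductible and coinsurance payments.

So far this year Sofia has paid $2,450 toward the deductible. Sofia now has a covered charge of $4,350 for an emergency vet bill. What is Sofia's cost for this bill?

Remaining deductible: $3,200 − $2,450 = $750.
That leaves $4,350 − $750 = $3,600 for coinsurance.
Coinsurance: $3,600 × 10% = $360.
Owner responsibility before any cap: $750 + $360 = $1,110.
Year-to-date out-of-pocket becomes $2,450 + $1,110 = $3,560, still under the $15,400 maximum, so no cap applies.

$1,110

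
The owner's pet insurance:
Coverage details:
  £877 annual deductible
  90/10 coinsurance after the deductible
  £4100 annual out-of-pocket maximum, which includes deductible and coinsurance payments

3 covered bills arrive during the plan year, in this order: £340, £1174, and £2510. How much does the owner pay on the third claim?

£251

#1 (£340): all of it applies to the deductible. Owner pays £340; OOP now £340.
#2 (£1174): £537 to deductible, leaving £637; coinsurance £637 × 10% = £63.70. Owner owes £600.70 (running OOP £940.70).
#3 (£2510): 10% coinsurance on £2510 = £251. Owner pays £251; OOP now £1191.70.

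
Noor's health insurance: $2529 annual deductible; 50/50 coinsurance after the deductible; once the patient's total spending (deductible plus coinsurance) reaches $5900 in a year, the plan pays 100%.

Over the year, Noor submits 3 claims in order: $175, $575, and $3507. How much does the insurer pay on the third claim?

$864

#1 ($175): entire amount goes to the deductible. Cost to patient: $175. OOP to date $175. Plan pays $175 − $175 = $0.
#2 ($575): fully absorbed by the deductible. Cost to patient: $575. OOP to date $750. Plan pays $575 − $575 = $0.
#3 ($3507): $1779 to deductible, leaving $1728; coinsurance $1728 × 50% = $864. Patient owes $2643 (running OOP $3393). Insurer: $3507 − $2643 = $864.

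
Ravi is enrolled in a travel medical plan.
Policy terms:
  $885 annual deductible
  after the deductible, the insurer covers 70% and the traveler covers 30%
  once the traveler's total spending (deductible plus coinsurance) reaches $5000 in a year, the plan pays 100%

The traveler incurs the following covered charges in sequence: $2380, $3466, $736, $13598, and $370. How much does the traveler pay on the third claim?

Claim 1 — $2380: deductible takes $885, $1495 remains; coinsurance $1495 × 30% = $448.50. Traveler pays $1333.50; OOP now $1333.50.
Claim 2 — $3466: deductible met; 30% of $3466 = $1039.80. Traveler owes $1039.80 (running OOP $2373.30).
Claim 3 — $736: deductible already satisfied, so traveler's share is 30% × $736 = $220.80. Traveler owes $220.80 (running OOP $2594.10).

$220.80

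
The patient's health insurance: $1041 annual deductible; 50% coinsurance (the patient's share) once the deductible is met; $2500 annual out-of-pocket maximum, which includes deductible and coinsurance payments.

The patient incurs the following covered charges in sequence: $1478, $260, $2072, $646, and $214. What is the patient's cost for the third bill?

#1 ($1478): $1041 finishes the deductible; $437 goes to coinsurance; patient's 50% is $218.50. Patient pays $1259.50; OOP now $1259.50.
#2 ($260): deductible met; 50% of $260 = $130. Patient owes $130 (running OOP $1389.50).
#3 ($2072): deductible met; 50% of $2072 = $1036. Patient owes $1036 (running OOP $2425.50).

$1036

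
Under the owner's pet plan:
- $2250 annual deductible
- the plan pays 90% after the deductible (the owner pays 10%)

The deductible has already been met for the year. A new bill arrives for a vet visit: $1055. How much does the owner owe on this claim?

With the deductible met, the entire $1055 is subject to coinsurance.
Owner's 10% share of $1055 is $105.50.

$105.50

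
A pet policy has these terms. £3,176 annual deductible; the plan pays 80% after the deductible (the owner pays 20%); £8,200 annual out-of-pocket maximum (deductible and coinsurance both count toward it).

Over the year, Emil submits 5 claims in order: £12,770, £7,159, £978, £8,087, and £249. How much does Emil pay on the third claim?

#1 (£12,770): deductible takes £3,176, £9,594 remains; 20% of £9,594 = £1,918.80. Cost to owner: £5,094.80. OOP to date £5,094.80.
#2 (£7,159): 20% coinsurance on £7,159 = £1,431.80. Owner owes £1,431.80 (running OOP £6,526.60).
#3 (£978): deductible already satisfied, so owner's share is 20% × £978 = £195.60. Owner owes £195.60 (running OOP £6,722.20).

£195.60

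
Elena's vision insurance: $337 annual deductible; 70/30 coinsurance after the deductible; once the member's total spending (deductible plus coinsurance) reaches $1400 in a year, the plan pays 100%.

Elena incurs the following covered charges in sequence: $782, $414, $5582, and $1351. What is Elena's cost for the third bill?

$805.30

Claim 1 ($782): deductible takes $337, $445 remains; 30% of $445 = $133.50. Member pays $470.50; OOP now $470.50.
Claim 2 ($414): deductible met; 30% of $414 = $124.20. Cost to member: $124.20. OOP to date $594.70.
Claim 3 ($5582): deductible already satisfied, so member's share is 30% × $5582 = $1674.60. OOP would hit $2269.30 > $1400, so the cap limits the member to $1400 − $594.70 = $805.30.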